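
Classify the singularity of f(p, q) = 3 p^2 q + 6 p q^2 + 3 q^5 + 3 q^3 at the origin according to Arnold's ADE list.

D_{6}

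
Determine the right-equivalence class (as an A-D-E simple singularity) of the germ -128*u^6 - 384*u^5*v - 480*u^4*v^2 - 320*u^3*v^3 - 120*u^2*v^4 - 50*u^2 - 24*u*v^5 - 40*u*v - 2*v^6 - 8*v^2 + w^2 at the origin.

The Hessian of f at 0 is [[-100, -40, 0], [-40, -16, 0], [0, 0, 2]] with rank 2, so corank 1. A Groebner basis of the Jacobian ideal J(f) in C{u,v,w} is {v^5, u + 2*v/5, w}; counting standard monomials gives mu = 5. Corank 1: A-series; mu = 5 gives A_5.

A_5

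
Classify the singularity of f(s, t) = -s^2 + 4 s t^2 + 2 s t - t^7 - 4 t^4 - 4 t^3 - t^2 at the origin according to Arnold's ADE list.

A_{6}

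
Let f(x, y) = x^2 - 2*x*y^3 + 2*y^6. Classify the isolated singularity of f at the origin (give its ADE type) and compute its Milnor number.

The Hessian of f at 0 has rank 1. Corank 1: A-series; mu = 5 gives A_5.

Type A5, Milnor number mu = 5.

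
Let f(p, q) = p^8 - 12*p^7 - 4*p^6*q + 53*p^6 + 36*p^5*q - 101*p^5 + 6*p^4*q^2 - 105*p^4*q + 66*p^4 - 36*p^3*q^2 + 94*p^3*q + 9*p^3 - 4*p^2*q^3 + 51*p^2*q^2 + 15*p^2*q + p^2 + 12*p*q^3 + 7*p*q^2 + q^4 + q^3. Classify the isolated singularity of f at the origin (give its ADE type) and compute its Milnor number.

Type A2, Milnor number mu = 2.

The Hessian of f at 0 is [[2, 0], [0, 0]] with rank 1, so corank 1. A Groebner basis of the Jacobian ideal J(f) in C{p,q} is {q^2, p}; counting standard monomials gives mu = 2. Corank 1: A-series; mu = 2 gives A_2.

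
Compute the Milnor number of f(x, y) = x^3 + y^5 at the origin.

8

The Hessian of f at 0 is [[0, 0], [0, 0]] with rank 0, so corank 2. A Groebner basis of the Jacobian ideal J(f) in C{x,y} is {y^4, x^2}; counting standard monomials gives mu = 8. Corank 2; j^3 = x^3 is a perfect cube, so E-series; the 5-jet and mu = 8 give E_8.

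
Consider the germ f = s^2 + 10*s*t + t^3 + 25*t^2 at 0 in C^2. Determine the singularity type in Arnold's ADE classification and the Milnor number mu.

Type A2, Milnor number mu = 2.

The Hessian of f at 0 is [[2, 10], [10, 50]] with rank 1, so corank 1. A Groebner basis of the Jacobian ideal J(f) in C{s,t} is {t^2, s + 5*t}; counting standard monomials gives mu = 2. Corank 1: A-series; mu = 2 gives A_2.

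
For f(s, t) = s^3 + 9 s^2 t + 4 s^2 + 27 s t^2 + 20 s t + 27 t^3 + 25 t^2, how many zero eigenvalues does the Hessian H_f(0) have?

1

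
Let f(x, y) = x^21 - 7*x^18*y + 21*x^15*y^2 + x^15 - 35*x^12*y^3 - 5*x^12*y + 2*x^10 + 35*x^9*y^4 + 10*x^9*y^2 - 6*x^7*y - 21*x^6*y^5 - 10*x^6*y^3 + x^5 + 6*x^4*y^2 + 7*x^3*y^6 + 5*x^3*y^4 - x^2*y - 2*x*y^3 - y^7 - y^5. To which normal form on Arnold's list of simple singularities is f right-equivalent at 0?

D_8

The Hessian of f at 0 has rank 0. Corank 2; j^3 = -x^2*y has shape L^2 M (L != M), so D-series; mu = 8 gives D_8.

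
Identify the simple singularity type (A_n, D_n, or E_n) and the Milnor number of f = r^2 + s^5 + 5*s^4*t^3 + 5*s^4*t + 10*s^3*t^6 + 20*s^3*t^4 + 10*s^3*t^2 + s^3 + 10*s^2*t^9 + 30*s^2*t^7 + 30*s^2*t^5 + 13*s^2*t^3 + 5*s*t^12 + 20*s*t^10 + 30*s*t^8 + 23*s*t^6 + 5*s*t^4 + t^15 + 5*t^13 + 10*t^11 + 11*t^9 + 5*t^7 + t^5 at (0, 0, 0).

Type E_{8}, Milnor number mu = 8.

The Hessian of f at 0 is [[0, 0, 0], [0, 0, 0], [0, 0, 2]] with rank 1, so corank 2. A Groebner basis of the Jacobian ideal J(f) in C{s,t,r} is {s^2/2 + s*t^3, -2*s^2 + t^4, s^3, s^2*t, r}; counting standard monomials gives mu = 8. Corank 2; j^3 = s^3 is a perfect cube, so E-series; the 5-jet and mu = 8 give E_8.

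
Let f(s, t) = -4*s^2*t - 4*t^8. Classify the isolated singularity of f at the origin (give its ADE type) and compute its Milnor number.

Type D_9, Milnor number mu = 9.

The Hessian of f at 0 is [[0, 0], [0, 0]] with rank 0, so corank 2. A Groebner basis of the Jacobian ideal J(f) in C{s,t} is {s^2/8 + t^7, s^3, s*t}; counting standard monomials gives mu = 9. Corank 2; j^3 = -4*s^2*t has shape L^2 M (L != M), so D-series; mu = 9 gives D_9.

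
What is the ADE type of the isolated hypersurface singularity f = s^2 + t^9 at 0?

The Hessian of f at 0 is [[2, 0], [0, 0]] with rank 1, so corank 1. A Groebner basis of the Jacobian ideal J(f) in C{s,t} is {t^8, s}; counting standard monomials gives mu = 8. Corank 1: A-series; mu = 8 gives A_8.

A8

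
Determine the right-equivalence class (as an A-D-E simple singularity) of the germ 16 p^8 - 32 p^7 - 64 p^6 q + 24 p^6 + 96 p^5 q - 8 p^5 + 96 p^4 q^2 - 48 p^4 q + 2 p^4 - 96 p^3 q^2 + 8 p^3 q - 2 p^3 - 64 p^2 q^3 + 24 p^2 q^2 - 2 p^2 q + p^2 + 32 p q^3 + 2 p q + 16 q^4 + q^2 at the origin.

A_{3}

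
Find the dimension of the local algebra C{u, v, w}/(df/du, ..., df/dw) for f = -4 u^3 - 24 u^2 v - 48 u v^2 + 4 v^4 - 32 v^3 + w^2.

6

The Hessian of f at 0 is [[0, 0, 0], [0, 0, 0], [0, 0, 2]] with rank 1, so corank 2. A Groebner basis of the Jacobian ideal J(f) in C{u,v,w} is {v^3, u^2 + 4*u*v + 4*v^2, w}; counting standard monomials gives mu = 6. Corank 2; j^3 = -4*(u + 2*v)^3 is a perfect cube, so E-series; the 4-jet and mu = 6 give E_6.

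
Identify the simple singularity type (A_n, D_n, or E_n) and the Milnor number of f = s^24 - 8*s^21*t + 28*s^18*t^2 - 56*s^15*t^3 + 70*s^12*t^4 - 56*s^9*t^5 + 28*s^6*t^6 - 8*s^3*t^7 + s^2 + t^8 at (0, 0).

The Hessian of f at 0 is [[2, 0], [0, 0]] with rank 1, so corank 1. A Groebner basis of the Jacobian ideal J(f) in C{s,t} is {t^7, s}; counting standard monomials gives mu = 7. Corank 1: A-series; mu = 7 gives A_7.

Type A_{7}, Milnor number mu = 7.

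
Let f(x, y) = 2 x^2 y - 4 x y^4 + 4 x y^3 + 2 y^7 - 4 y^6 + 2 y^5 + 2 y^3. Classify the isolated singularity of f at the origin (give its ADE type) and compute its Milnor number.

Type D_4, Milnor number mu = 4.

The Hessian of f at 0 has rank 0. Corank 2; j^3 = 2*y*(x^2 + y^2) splits into three distinct lines over C (the quadratic factor has nonzero discriminant), so D_4.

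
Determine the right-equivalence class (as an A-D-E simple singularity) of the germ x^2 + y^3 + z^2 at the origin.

A2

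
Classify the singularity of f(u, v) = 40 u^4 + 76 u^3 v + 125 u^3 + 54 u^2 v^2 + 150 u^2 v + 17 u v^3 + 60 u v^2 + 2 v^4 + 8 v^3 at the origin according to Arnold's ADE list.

E_{7}

The Hessian of f at 0 is [[0, 0], [0, 0]] with rank 0, so corank 2. A Groebner basis of the Jacobian ideal J(f) in C{u,v} is {1171875*u^2/4 + 234375*u*v + v^4 + 125*v^3/4 + 46875*v^2, u^3 + 675*u^2/2 + 270*u*v + v^3/10 + 54*v^2, u^2*v - 2125*u^2/4 - 425*u*v - 13*v^3/60 - 85*v^2, 625*u^2 + u*v^2 + 500*u*v + 7*v^3/15 + 100*v^2}; counting standard monomials gives mu = 7. Corank 2; j^3 = (5*u + 2*v)^3 is a perfect cube, so E-series; the 4-jet and mu = 7 give E_7.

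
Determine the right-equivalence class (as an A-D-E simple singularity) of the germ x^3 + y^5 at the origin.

E_8

The Hessian of f at 0 has rank 0. Corank 2; j^3 = x^3 is a perfect cube, so E-series; the 5-jet and mu = 8 give E_8.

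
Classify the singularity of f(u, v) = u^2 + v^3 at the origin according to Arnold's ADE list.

A_{2}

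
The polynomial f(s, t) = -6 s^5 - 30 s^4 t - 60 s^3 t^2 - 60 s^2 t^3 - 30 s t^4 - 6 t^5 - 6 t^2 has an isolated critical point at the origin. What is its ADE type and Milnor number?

Type A_4, Milnor number mu = 4.

The Hessian of f at 0 has rank 1. Corank 1: A-series; mu = 4 gives A_4.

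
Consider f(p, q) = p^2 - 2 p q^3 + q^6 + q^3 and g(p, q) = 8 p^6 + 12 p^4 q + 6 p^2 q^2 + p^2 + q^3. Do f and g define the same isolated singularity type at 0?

Yes.

The Hessian of f at 0 is [[2, 0], [0, 0]] with rank 1, so corank 1. A Groebner basis of the Jacobian ideal J(f) in C{p,q} is {q^2, p}; counting standard monomials gives mu = 2. Corank 1: A-series; mu = 2 gives A_2. The Hessian of g at 0 is [[2, 0], [0, 0]] with rank 1, so corank 1. A Groebner basis of the Jacobian ideal J(g) in C{p,q} is {q^2, p}; counting standard monomials gives mu = 2. Corank 1: A-series; mu = 2 gives A_2. Both have type A_2, hence right-equivalent.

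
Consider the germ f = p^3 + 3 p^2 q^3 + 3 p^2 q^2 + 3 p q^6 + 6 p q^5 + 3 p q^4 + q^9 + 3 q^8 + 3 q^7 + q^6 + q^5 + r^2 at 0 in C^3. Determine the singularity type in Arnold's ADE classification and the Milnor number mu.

The Hessian of f at 0 has rank 1. Corank 2; j^3 = p^3 is a perfect cube, so E-series; the 5-jet and mu = 8 give E_8.

Type E_8, Milnor number mu = 8.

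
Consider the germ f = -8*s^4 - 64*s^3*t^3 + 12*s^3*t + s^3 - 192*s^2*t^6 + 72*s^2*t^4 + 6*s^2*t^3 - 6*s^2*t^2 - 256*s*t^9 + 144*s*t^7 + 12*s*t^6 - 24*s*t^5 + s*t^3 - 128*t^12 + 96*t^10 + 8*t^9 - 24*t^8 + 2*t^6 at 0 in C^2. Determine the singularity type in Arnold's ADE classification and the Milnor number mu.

The Hessian of f at 0 is [[0, 0], [0, 0]] with rank 0, so corank 2. A Groebner basis of the Jacobian ideal J(f) in C{s,t} is {3*s^2/4 + t^4 + t^3/4, s^3, s^2*t - s^2/4 - t^3/12, -s^2 + s*t^2 - t^3/3}; counting standard monomials gives mu = 7. Corank 2; j^3 = s^3 is a perfect cube, so E-series; the 4-jet and mu = 7 give E_7.

Type E_7, Milnor number mu = 7.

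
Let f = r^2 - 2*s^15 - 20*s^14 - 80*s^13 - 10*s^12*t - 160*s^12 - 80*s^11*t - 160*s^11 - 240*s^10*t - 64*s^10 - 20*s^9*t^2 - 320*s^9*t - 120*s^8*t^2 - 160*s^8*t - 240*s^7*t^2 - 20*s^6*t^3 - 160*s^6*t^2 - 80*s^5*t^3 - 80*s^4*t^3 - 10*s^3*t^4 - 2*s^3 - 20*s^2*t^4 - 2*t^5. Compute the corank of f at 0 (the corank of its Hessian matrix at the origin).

The Hessian at 0 is [[0, 0, 0], [0, 0, 0], [0, 0, 2]] of rank 1; hence corank 2.

2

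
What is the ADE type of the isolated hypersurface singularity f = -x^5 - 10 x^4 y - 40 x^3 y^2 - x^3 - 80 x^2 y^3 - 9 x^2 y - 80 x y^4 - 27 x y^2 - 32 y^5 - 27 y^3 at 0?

E_{8}

The Hessian of f at 0 has rank 0. Corank 2; j^3 = -(x + 3*y)^3 is a perfect cube, so E-series; the 5-jet and mu = 8 give E_8.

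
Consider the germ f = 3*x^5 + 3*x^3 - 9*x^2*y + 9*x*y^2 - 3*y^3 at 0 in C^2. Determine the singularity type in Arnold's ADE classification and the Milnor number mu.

The Hessian of f at 0 has rank 0. Corank 2; j^3 = 3*(x - y)^3 is a perfect cube, so E-series; the 5-jet and mu = 8 give E_8.

Type E8, Milnor number mu = 8.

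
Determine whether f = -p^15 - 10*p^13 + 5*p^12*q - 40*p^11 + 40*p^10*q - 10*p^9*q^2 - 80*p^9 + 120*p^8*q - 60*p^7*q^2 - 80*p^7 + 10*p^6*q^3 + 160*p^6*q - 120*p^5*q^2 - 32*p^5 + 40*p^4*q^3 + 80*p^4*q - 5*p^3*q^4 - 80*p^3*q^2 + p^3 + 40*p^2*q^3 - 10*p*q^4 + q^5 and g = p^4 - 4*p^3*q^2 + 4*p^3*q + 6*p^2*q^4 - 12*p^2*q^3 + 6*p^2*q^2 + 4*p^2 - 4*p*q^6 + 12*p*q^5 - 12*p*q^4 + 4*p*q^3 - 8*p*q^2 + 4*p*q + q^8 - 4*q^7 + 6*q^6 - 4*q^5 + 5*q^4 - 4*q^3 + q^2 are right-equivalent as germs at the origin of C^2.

The Hessian of f at 0 has rank 0. Corank 2; j^3 = p^3 is a perfect cube, so E-series; the 5-jet and mu = 8 give E_8. The Hessian of g at 0 has rank 1. Corank 1: A-series; mu = 3 gives A_3. f is E_8 but g is A_3, hence not right-equivalent.

No.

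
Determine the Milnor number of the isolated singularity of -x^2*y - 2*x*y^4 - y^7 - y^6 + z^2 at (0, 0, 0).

7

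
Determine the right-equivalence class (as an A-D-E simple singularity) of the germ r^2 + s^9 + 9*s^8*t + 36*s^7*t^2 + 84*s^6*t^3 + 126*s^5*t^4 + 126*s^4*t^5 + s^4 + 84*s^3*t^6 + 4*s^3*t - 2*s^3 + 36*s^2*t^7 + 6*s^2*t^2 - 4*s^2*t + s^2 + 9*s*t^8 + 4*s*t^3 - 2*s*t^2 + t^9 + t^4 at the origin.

A_{8}

The Hessian of f at 0 has rank 2. Corank 1: A-series; mu = 8 gives A_8.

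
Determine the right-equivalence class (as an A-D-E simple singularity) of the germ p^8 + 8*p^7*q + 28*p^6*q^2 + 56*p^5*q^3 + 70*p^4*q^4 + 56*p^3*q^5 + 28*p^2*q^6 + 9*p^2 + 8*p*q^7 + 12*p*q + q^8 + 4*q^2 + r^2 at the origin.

A_7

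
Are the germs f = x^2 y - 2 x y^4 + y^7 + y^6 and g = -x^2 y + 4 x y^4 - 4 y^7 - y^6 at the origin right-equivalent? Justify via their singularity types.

The Hessian of f at 0 has rank 0. Corank 2; j^3 = x^2*y has shape L^2 M (L != M), so D-series; mu = 7 gives D_7. The Hessian of g at 0 has rank 0. Corank 2; j^3 = -x^2*y has shape L^2 M (L != M), so D-series; mu = 7 gives D_7. Both have type D_7, hence right-equivalent.

Yes.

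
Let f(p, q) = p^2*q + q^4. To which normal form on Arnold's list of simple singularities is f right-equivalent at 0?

D_5

The Hessian of f at 0 is [[0, 0], [0, 0]] with rank 0, so corank 2. A Groebner basis of the Jacobian ideal J(f) in C{p,q} is {p^3, p^2/4 + q^3, p*q}; counting standard monomials gives mu = 5. Corank 2; j^3 = p^2*q has shape L^2 M (L != M), so D-series; mu = 5 gives D_5.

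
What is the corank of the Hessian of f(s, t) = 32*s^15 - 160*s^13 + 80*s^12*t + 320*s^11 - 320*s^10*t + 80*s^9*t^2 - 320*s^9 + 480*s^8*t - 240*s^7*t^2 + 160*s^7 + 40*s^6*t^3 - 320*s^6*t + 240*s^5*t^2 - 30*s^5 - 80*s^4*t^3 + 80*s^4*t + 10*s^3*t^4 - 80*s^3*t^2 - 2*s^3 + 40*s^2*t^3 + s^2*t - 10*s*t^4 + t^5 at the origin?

Hessian at 0 has rank 0.

2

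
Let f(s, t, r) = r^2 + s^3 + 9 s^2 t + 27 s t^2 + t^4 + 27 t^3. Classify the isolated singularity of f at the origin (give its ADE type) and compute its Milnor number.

The Hessian of f at 0 is [[0, 0, 0], [0, 0, 0], [0, 0, 2]] with rank 1, so corank 2. A Groebner basis of the Jacobian ideal J(f) in C{s,t,r} is {t^3, s^2 + 6*s*t + 9*t^2, r}; counting standard monomials gives mu = 6. Corank 2; j^3 = (s + 3*t)^3 is a perfect cube, so E-series; the 4-jet and mu = 6 give E_6.

Type E6, Milnor number mu = 6.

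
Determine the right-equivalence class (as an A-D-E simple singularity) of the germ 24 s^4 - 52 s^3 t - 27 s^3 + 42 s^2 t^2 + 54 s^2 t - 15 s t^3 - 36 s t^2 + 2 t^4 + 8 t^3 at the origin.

E7

The Hessian of f at 0 has rank 0. Corank 2; j^3 = -(3*s - 2*t)^3 is a perfect cube, so E-series; the 4-jet and mu = 7 give E_7.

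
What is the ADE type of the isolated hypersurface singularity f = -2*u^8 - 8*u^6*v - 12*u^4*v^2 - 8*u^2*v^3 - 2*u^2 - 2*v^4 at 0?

A3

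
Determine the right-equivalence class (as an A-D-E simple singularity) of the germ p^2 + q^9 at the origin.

A_{8}

The Hessian of f at 0 is [[2, 0], [0, 0]] with rank 1, so corank 1. A Groebner basis of the Jacobian ideal J(f) in C{p,q} is {q^8, p}; counting standard monomials gives mu = 8. Corank 1: A-series; mu = 8 gives A_8.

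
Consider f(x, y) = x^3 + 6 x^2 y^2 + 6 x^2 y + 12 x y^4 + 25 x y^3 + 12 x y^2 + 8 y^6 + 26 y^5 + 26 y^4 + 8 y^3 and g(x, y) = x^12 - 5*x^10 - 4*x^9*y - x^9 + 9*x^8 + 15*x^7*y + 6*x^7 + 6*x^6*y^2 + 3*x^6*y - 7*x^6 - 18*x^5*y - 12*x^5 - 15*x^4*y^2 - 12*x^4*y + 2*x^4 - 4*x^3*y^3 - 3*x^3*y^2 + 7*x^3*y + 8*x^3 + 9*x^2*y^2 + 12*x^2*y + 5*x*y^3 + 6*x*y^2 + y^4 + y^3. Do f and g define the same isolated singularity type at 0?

Yes.

The Hessian of f at 0 has rank 0. Corank 2; j^3 = (x + 2*y)^3 is a perfect cube, so E-series; the 4-jet and mu = 7 give E_7. The Hessian of g at 0 has rank 0. Corank 2; j^3 = (2*x + y)^3 is a perfect cube, so E-series; the 4-jet and mu = 7 give E_7. Both have type E_7, hence right-equivalent.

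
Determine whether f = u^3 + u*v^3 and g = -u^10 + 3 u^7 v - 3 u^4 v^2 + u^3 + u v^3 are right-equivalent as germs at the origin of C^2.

Yes.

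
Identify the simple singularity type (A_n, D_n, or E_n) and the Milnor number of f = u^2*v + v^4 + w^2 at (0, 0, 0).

Type D_{5}, Milnor number mu = 5.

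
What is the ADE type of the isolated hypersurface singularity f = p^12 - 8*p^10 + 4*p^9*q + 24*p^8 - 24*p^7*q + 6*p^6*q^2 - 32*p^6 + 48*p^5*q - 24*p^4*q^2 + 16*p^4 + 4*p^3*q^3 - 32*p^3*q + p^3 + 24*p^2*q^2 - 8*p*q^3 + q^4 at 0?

The Hessian of f at 0 is [[0, 0], [0, 0]] with rank 0, so corank 2. A Groebner basis of the Jacobian ideal J(f) in C{p,q} is {q^4, p*q^2 - q^3/6, p^2}; counting standard monomials gives mu = 6. Corank 2; j^3 = p^3 is a perfect cube, so E-series; the 4-jet and mu = 6 give E_6.

E_6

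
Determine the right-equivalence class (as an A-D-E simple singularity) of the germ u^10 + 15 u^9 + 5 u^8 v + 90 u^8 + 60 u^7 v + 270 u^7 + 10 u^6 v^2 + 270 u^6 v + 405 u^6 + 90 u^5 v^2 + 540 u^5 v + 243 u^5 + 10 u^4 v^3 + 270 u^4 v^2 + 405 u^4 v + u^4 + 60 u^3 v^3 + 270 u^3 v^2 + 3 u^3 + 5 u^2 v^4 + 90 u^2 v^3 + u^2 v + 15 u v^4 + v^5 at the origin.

D_{6}

The Hessian of f at 0 has rank 0. Corank 2; j^3 = u^2*(3*u + v) has shape L^2 M (L != M), so D-series; mu = 6 gives D_6.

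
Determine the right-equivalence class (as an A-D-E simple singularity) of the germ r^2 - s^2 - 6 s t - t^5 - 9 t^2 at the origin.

A4

The Hessian of f at 0 has rank 2. Corank 1: A-series; mu = 4 gives A_4.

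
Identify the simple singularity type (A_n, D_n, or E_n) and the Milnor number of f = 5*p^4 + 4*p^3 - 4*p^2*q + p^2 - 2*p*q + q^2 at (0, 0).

Type A3, Milnor number mu = 3.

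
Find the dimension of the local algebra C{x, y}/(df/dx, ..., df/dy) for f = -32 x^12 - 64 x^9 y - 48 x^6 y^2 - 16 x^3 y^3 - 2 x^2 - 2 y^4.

The Hessian of f at 0 has rank 1. Corank 1: A-series; mu = 3 gives A_3.

3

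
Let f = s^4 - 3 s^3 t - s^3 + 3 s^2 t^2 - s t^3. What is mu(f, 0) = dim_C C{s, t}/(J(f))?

7

The Hessian of f at 0 is [[0, 0], [0, 0]] with rank 0, so corank 2. A Groebner basis of the Jacobian ideal J(f) in C{s,t} is {3*s^2 + t^4 + t^3, s^3, s^2*t - s^2 - t^3/3, -2*s^2 + s*t^2 - 2*t^3/3}; counting standard monomials gives mu = 7. Corank 2; j^3 = -s^3 is a perfect cube, so E-series; the 4-jet and mu = 7 give E_7.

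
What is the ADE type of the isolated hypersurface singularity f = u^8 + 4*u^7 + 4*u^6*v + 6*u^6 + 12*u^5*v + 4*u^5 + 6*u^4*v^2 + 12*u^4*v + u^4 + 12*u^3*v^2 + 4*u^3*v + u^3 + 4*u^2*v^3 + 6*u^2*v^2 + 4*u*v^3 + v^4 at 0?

The Hessian of f at 0 is [[0, 0], [0, 0]] with rank 0, so corank 2. A Groebner basis of the Jacobian ideal J(f) in C{u,v} is {v^4, u*v^2 + v^3/3, u^2}; counting standard monomials gives mu = 6. Corank 2; j^3 = u^3 is a perfect cube, so E-series; the 4-jet and mu = 6 give E_6.

E6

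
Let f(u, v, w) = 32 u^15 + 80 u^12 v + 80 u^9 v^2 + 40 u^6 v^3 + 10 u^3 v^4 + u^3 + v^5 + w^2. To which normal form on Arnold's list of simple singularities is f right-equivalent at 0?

E_{8}

The Hessian of f at 0 has rank 1. Corank 2; j^3 = u^3 is a perfect cube, so E-series; the 5-jet and mu = 8 give E_8.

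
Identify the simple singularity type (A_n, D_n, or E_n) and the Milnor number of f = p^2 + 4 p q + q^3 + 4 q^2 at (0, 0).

The Hessian of f at 0 has rank 1. Corank 1: A-series; mu = 2 gives A_2.

Type A_2, Milnor number mu = 2.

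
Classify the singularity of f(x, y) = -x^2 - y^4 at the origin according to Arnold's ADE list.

A_{3}

The Hessian of f at 0 has rank 1. Corank 1: A-series; mu = 3 gives A_3.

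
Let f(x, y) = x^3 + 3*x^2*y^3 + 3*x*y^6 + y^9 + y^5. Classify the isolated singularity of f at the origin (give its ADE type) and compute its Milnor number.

The Hessian of f at 0 has rank 0. Corank 2; j^3 = x^3 is a perfect cube, so E-series; the 5-jet and mu = 8 give E_8.

Type E8, Milnor number mu = 8.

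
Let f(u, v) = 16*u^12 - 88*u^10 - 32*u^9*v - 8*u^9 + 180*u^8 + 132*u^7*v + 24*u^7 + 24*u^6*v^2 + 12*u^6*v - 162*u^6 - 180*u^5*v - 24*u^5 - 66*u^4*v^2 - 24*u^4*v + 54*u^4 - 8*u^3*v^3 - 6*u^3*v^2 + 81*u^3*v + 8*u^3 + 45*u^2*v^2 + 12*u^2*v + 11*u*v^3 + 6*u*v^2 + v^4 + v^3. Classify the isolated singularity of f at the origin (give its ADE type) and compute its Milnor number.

The Hessian of f at 0 has rank 0. Corank 2; j^3 = (2*u + v)^3 is a perfect cube, so E-series; the 4-jet and mu = 7 give E_7.

Type E_7, Milnor number mu = 7.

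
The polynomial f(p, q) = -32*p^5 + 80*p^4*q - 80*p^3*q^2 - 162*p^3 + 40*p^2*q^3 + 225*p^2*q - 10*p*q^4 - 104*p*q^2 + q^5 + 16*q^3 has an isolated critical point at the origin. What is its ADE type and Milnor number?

Type D_{6}, Milnor number mu = 6.

The Hessian of f at 0 is [[0, 0], [0, 0]] with rank 0, so corank 2. A Groebner basis of the Jacobian ideal J(f) in C{p,q} is {59049*p*q/10 + q^4 - 13122*q^2/5, p*q^2 - 4*q^3/9, p^2 - 17*p*q/18 + 2*q^2/9}; counting standard monomials gives mu = 6. Corank 2; j^3 = -(2*p - q)*(9*p - 4*q)^2 has shape L^2 M (L != M), so D-series; mu = 6 gives D_6.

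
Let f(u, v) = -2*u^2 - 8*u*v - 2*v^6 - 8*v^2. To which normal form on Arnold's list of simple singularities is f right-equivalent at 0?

A_5

The Hessian of f at 0 is [[-4, -8], [-8, -16]] with rank 1, so corank 1. A Groebner basis of the Jacobian ideal J(f) in C{u,v} is {v^5, u + 2*v}; counting standard monomials gives mu = 5. Corank 1: A-series; mu = 5 gives A_5.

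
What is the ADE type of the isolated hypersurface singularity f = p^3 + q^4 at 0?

E6

The Hessian of f at 0 has rank 0. Corank 2; j^3 = p^3 is a perfect cube, so E-series; the 4-jet and mu = 6 give E_6.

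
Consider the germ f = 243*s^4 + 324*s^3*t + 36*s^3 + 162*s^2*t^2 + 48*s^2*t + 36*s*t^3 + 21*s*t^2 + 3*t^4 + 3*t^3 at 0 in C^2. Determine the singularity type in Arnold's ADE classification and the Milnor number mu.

Type D5, Milnor number mu = 5.

The Hessian of f at 0 is [[0, 0], [0, 0]] with rank 0, so corank 2. A Groebner basis of the Jacobian ideal J(f) in C{s,t} is {s*t^2 + 2*s*t/3 + t^2/3, -4*s*t/3 + t^3 - 2*t^2/3, s^2 + 5*s*t/6 + t^2/6}; counting standard monomials gives mu = 5. Corank 2; j^3 = 3*(2*s + t)^2*(3*s + t) has shape L^2 M (L != M), so D-series; mu = 5 gives D_5.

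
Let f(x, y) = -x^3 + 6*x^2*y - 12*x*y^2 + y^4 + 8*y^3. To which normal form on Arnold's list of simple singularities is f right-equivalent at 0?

E_{6}

The Hessian of f at 0 has rank 0. Corank 2; j^3 = -(x - 2*y)^3 is a perfect cube, so E-series; the 4-jet and mu = 6 give E_6.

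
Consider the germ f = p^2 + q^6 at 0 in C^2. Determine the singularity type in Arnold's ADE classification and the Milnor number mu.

The Hessian of f at 0 has rank 1. Corank 1: A-series; mu = 5 gives A_5.

Type A5, Milnor number mu = 5.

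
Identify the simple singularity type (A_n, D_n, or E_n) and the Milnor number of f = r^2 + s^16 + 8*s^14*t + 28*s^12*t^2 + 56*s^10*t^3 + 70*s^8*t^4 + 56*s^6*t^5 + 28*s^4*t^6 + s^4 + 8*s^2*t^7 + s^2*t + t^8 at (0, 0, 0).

Type D_{9}, Milnor number mu = 9.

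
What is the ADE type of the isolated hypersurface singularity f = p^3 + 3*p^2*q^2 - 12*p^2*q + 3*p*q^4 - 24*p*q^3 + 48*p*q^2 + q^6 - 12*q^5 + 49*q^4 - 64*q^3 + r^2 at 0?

The Hessian of f at 0 is [[0, 0, 0], [0, 0, 0], [0, 0, 2]] with rank 1, so corank 2. A Groebner basis of the Jacobian ideal J(f) in C{p,q,r} is {p^3 + 24*p^2 - 192*p*q + 384*q^2, p^2*q + 4*p^2 - 32*p*q + 64*q^2, p^2/2 + p*q^2 - 4*p*q + 8*q^2, q^3, r}; counting standard monomials gives mu = 6. Corank 2; j^3 = (p - 4*q)^3 is a perfect cube, so E-series; the 4-jet and mu = 6 give E_6.

E_6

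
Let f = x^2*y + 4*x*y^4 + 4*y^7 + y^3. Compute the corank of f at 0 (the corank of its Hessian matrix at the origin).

The Hessian at 0 is [[0, 0], [0, 0]] of rank 0; hence corank 2.

2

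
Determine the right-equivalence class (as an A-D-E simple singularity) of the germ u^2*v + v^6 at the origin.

D7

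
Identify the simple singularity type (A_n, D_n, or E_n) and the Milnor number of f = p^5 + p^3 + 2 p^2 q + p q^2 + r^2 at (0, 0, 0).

The Hessian of f at 0 has rank 1. Corank 2; j^3 = p*(p + q)^2 has shape L^2 M (L != M), so D-series; mu = 6 gives D_6.

Type D_6, Milnor number mu = 6.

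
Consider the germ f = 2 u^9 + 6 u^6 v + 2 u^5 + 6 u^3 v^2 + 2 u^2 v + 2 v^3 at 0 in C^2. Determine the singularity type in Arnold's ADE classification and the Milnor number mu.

Type D4, Milnor number mu = 4.

The Hessian of f at 0 has rank 0. Corank 2; j^3 = 2*v*(u^2 + v^2) splits into three distinct lines over C (the quadratic factor has nonzero discriminant), so D_4.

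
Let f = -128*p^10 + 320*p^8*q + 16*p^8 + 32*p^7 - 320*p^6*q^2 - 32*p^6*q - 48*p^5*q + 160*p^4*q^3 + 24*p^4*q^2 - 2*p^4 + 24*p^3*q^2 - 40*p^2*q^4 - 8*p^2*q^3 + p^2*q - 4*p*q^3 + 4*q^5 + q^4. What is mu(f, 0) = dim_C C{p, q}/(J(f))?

5

The Hessian of f at 0 has rank 0. Corank 2; j^3 = p^2*q has shape L^2 M (L != M), so D-series; mu = 5 gives D_5.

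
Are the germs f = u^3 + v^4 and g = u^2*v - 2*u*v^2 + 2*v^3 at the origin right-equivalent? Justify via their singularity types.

No.

The Hessian of f at 0 has rank 0. Corank 2; j^3 = u^3 is a perfect cube, so E-series; the 4-jet and mu = 6 give E_6. The Hessian of g at 0 has rank 0. Corank 2; j^3 = v*(u^2 - 2*u*v + 2*v^2) splits into three distinct lines over C (the quadratic factor has nonzero discriminant), so D_4. f is E_6 but g is D_4, hence not right-equivalent.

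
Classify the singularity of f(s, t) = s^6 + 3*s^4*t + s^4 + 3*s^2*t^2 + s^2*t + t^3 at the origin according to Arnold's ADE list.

D4

The Hessian of f at 0 has rank 0. Corank 2; j^3 = t*(s^2 + t^2) splits into three distinct lines over C (the quadratic factor has nonzero discriminant), so D_4.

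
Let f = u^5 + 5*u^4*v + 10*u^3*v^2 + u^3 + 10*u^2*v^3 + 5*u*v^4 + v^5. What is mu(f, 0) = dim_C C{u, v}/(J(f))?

The Hessian of f at 0 is [[0, 0], [0, 0]] with rank 0, so corank 2. A Groebner basis of the Jacobian ideal J(f) in C{u,v} is {v^5, u*v^3 + v^4/4, u^2}; counting standard monomials gives mu = 8. Corank 2; j^3 = u^3 is a perfect cube, so E-series; the 5-jet and mu = 8 give E_8.

8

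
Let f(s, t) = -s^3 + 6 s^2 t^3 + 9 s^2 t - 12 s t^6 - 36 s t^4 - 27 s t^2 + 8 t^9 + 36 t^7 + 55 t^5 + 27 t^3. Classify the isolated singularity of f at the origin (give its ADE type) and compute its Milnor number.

Type E_{8}, Milnor number mu = 8.

The Hessian of f at 0 is [[0, 0], [0, 0]] with rank 0, so corank 2. A Groebner basis of the Jacobian ideal J(f) in C{s,t} is {-s^2/4 + s*t^3 + 3*s*t/2 - 9*t^2/4, t^4, s^3 - 27*s*t^2 + 54*t^3, s^2*t - 6*s*t^2 + 9*t^3}; counting standard monomials gives mu = 8. Corank 2; j^3 = -(s - 3*t)^3 is a perfect cube, so E-series; the 5-jet and mu = 8 give E_8.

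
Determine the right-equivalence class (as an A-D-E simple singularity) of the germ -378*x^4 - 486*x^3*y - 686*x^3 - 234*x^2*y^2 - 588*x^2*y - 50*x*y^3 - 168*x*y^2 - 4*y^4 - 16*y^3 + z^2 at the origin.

The Hessian of f at 0 has rank 1. Corank 2; j^3 = -2*(7*x + 2*y)^3 is a perfect cube, so E-series; the 4-jet and mu = 7 give E_7.

E_{7}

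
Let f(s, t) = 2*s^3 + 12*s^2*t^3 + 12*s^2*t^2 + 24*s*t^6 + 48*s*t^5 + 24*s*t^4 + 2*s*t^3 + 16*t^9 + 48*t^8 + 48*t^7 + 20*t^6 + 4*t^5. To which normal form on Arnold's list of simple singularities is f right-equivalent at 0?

E7

The Hessian of f at 0 has rank 0. Corank 2; j^3 = 2*s^3 is a perfect cube, so E-series; the 4-jet and mu = 7 give E_7.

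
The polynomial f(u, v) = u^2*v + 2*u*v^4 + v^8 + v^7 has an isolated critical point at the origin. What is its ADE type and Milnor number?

Type D_{9}, Milnor number mu = 9.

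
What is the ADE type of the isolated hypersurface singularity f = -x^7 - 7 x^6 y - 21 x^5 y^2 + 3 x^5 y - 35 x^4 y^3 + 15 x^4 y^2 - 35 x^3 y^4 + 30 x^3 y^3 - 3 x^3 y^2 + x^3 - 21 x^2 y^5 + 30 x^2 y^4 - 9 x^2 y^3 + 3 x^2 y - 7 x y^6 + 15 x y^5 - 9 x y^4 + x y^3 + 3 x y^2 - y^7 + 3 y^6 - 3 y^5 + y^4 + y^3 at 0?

The Hessian of f at 0 has rank 0. Corank 2; j^3 = (x + y)^3 is a perfect cube, so E-series; the 4-jet and mu = 7 give E_7.

E_{7}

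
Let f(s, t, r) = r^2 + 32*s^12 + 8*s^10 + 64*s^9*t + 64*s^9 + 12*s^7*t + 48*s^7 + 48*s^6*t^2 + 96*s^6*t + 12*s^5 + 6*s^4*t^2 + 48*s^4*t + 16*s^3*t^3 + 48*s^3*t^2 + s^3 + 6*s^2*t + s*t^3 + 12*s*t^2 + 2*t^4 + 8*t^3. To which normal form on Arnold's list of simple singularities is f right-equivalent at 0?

The Hessian of f at 0 is [[0, 0, 0], [0, 0, 0], [0, 0, 2]] with rank 1, so corank 2. A Groebner basis of the Jacobian ideal J(f) in C{s,t,r} is {s^3 + 6*s^2*t + 48*s^2 + 192*s*t + 192*t^2, -6*s^2 + s*t^2 - 24*s*t - 24*t^2, 3*s^2 + 12*s*t + t^3 + 12*t^2, r}; counting standard monomials gives mu = 7. Corank 2; j^3 = (s + 2*t)^3 is a perfect cube, so E-series; the 4-jet and mu = 7 give E_7.

E7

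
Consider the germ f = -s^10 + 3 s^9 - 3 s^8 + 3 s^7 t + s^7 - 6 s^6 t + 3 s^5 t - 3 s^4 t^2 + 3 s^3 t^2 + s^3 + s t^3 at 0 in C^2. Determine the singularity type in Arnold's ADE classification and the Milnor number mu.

Type E_7, Milnor number mu = 7.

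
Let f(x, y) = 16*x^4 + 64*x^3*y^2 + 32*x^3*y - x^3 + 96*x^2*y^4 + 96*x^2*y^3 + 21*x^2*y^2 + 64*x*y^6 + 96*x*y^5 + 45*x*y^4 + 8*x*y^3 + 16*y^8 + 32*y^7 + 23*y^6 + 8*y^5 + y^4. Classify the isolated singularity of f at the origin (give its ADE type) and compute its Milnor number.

Type E6, Milnor number mu = 6.

The Hessian of f at 0 is [[0, 0], [0, 0]] with rank 0, so corank 2. A Groebner basis of the Jacobian ideal J(f) in C{x,y} is {x^3, x^2*y, x^2/2 + x*y^2, -3*x^2 + y^3}; counting standard monomials gives mu = 6. Corank 2; j^3 = -x^3 is a perfect cube, so E-series; the 4-jet and mu = 6 give E_6.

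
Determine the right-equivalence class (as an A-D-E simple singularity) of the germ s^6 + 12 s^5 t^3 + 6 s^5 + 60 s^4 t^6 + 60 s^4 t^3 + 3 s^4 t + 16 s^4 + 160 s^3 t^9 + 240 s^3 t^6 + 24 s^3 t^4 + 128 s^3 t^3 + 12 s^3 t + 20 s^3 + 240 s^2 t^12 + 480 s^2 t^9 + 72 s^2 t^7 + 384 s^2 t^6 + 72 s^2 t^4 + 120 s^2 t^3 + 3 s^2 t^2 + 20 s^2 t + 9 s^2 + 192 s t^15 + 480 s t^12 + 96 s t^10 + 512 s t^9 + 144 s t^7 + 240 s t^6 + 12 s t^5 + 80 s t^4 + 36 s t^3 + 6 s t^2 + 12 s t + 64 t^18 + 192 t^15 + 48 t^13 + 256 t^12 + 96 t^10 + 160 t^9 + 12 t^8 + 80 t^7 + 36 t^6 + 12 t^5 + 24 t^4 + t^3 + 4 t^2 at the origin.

A_2

The Hessian of f at 0 is [[18, 12], [12, 8]] with rank 1, so corank 1. A Groebner basis of the Jacobian ideal J(f) in C{s,t} is {t^2, s + 2*t/3}; counting standard monomials gives mu = 2. Corank 1: A-series; mu = 2 gives A_2.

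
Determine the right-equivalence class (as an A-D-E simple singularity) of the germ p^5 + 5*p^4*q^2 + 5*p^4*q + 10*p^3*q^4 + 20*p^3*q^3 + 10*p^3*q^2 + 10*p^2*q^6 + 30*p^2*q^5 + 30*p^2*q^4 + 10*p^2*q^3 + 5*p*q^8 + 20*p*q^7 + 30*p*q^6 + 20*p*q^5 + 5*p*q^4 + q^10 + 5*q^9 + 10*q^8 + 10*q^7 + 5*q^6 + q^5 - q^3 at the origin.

E_8

The Hessian of f at 0 has rank 0. Corank 2; j^3 = -q^3 is a perfect cube, so E-series; the 5-jet and mu = 8 give E_8.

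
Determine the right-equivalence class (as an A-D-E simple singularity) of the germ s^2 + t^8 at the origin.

A_{7}

The Hessian of f at 0 is [[2, 0], [0, 0]] with rank 1, so corank 1. A Groebner basis of the Jacobian ideal J(f) in C{s,t} is {t^7, s}; counting standard monomials gives mu = 7. Corank 1: A-series; mu = 7 gives A_7.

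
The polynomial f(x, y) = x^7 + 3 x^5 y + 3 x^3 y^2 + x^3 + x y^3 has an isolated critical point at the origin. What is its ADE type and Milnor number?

Type E_{7}, Milnor number mu = 7.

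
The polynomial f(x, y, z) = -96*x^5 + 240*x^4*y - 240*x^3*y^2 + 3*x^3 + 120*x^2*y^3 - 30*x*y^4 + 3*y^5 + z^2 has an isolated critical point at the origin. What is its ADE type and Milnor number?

Type E_8, Milnor number mu = 8.

The Hessian of f at 0 has rank 1. Corank 2; j^3 = 3*x^3 is a perfect cube, so E-series; the 5-jet and mu = 8 give E_8.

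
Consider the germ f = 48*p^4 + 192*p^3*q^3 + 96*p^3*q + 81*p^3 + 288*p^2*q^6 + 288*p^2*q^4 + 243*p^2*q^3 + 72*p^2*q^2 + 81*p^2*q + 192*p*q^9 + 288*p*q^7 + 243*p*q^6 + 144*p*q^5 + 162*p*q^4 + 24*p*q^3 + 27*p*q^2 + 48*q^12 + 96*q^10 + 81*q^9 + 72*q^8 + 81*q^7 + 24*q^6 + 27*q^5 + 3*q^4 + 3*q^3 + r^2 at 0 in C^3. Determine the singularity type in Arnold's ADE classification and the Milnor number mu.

The Hessian of f at 0 is [[0, 0, 0], [0, 0, 0], [0, 0, 2]] with rank 1, so corank 2. A Groebner basis of the Jacobian ideal J(f) in C{p,q,r} is {q^4, p*q^2 + 7*q^3/18, p^2 + 2*p*q/3 + q^2/9, r}; counting standard monomials gives mu = 6. Corank 2; j^3 = 3*(3*p + q)^3 is a perfect cube, so E-series; the 4-jet and mu = 6 give E_6.

Type E6, Milnor number mu = 6.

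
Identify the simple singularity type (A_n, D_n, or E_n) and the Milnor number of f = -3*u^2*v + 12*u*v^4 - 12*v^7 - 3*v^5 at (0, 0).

Type D_6, Milnor number mu = 6.

The Hessian of f at 0 is [[0, 0], [0, 0]] with rank 0, so corank 2. A Groebner basis of the Jacobian ideal J(f) in C{u,v} is {-u*v/2 + v^4, u*v^2, u^2 + 5*u*v/2}; counting standard monomials gives mu = 6. Corank 2; j^3 = -3*u^2*v has shape L^2 M (L != M), so D-series; mu = 6 gives D_6.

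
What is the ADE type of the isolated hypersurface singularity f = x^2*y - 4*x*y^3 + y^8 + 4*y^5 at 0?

D9

The Hessian of f at 0 is [[0, 0], [0, 0]] with rank 0, so corank 2. A Groebner basis of the Jacobian ideal J(f) in C{x,y} is {x^4, x^3*y + x^2 - 2*x*y^2, -x^3/2 + x^2*y^2, -x*y/2 + y^3}; counting standard monomials gives mu = 9. Corank 2; j^3 = x^2*y has shape L^2 M (L != M), so D-series; mu = 9 gives D_9.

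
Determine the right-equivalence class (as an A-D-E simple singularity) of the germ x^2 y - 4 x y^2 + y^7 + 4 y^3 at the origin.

D_{8}

The Hessian of f at 0 has rank 0. Corank 2; j^3 = y*(x - 2*y)^2 has shape L^2 M (L != M), so D-series; mu = 8 gives D_8.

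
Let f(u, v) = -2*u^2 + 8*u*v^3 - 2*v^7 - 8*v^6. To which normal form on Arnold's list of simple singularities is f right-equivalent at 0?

A_{6}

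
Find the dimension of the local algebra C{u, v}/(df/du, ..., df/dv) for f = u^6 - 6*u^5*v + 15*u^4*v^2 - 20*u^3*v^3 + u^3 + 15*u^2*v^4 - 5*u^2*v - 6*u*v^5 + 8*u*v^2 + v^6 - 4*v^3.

The Hessian of f at 0 has rank 0. Corank 2; j^3 = (u - 2*v)^2*(u - v) has shape L^2 M (L != M), so D-series; mu = 7 gives D_7.

7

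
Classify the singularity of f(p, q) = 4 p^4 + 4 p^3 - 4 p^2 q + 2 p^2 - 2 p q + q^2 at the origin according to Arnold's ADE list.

The Hessian of f at 0 is [[4, -2], [-2, 2]] with rank 2, so corank 0. A Groebner basis of the Jacobian ideal J(f) in C{p,q} is {p, q}; counting standard monomials gives mu = 1. Corank 0: nondegenerate Morse point, so A_1.

A_1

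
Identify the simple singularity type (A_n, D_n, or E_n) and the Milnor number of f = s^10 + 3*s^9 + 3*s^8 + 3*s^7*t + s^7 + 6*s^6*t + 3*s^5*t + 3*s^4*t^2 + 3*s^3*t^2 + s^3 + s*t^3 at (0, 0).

Type E_7, Milnor number mu = 7.

The Hessian of f at 0 has rank 0. Corank 2; j^3 = s^3 is a perfect cube, so E-series; the 4-jet and mu = 7 give E_7.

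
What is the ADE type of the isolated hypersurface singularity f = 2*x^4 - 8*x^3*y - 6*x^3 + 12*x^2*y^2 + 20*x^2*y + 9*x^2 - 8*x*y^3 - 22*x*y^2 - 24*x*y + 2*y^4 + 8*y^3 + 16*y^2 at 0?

A_{3}

The Hessian of f at 0 has rank 1. Corank 1: A-series; mu = 3 gives A_3.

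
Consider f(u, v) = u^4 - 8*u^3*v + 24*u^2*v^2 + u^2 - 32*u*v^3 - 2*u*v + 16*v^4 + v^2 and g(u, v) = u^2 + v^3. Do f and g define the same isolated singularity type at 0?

The Hessian of f at 0 has rank 1. Corank 1: A-series; mu = 3 gives A_3. The Hessian of g at 0 has rank 1. Corank 1: A-series; mu = 2 gives A_2. f is A_3 but g is A_2, hence not right-equivalent.

No.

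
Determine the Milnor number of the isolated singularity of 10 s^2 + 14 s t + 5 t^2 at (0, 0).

1

The Hessian of f at 0 has rank 2. Corank 0: nondegenerate Morse point, so A_1.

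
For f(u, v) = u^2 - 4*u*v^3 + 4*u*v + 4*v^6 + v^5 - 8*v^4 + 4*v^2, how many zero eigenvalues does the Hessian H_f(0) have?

1

Hessian at 0 has rank 1.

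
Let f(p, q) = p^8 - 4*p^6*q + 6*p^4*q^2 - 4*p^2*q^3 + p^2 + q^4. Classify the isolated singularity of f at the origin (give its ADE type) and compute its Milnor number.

Type A_3, Milnor number mu = 3.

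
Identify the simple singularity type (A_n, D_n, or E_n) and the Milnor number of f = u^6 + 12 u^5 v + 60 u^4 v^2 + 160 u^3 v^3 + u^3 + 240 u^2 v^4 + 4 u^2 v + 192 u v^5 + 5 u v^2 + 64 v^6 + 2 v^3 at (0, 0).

The Hessian of f at 0 is [[0, 0], [0, 0]] with rank 0, so corank 2. A Groebner basis of the Jacobian ideal J(f) in C{u,v} is {-u*v/6 + v^5 - v^2/6, u*v^2 + v^3, u^2 + 3*u*v + 2*v^2}; counting standard monomials gives mu = 7. Corank 2; j^3 = (u + v)^2*(u + 2*v) has shape L^2 M (L != M), so D-series; mu = 7 gives D_7.

Type D7, Milnor number mu = 7.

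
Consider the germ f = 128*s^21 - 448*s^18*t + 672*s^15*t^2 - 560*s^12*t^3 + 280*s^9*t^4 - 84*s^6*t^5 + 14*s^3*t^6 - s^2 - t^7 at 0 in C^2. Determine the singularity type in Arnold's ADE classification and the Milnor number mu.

Type A6, Milnor number mu = 6.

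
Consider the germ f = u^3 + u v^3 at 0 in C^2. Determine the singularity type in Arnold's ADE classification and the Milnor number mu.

The Hessian of f at 0 has rank 0. Corank 2; j^3 = u^3 is a perfect cube, so E-series; the 4-jet and mu = 7 give E_7.

Type E_7, Milnor number mu = 7.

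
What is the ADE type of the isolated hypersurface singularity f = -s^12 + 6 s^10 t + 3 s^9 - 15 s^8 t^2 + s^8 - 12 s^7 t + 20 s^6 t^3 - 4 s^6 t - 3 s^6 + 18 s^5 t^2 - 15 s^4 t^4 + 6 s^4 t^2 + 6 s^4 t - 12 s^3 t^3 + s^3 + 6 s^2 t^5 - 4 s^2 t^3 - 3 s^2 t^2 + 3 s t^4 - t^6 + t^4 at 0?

E6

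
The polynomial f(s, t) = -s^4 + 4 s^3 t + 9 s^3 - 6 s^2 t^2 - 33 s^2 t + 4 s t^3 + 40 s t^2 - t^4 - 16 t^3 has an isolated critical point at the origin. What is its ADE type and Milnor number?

The Hessian of f at 0 has rank 0. Corank 2; j^3 = (s - t)*(3*s - 4*t)^2 has shape L^2 M (L != M), so D-series; mu = 5 gives D_5.

Type D_5, Milnor number mu = 5.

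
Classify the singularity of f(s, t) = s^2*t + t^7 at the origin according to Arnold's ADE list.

The Hessian of f at 0 has rank 0. Corank 2; j^3 = s^2*t has shape L^2 M (L != M), so D-series; mu = 8 gives D_8.

D_8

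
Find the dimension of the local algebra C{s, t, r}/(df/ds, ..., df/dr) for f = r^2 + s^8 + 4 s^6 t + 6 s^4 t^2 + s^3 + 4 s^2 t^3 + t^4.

6

The Hessian of f at 0 is [[0, 0, 0], [0, 0, 0], [0, 0, 2]] with rank 1, so corank 2. A Groebner basis of the Jacobian ideal J(f) in C{s,t,r} is {t^3, s^2, r}; counting standard monomials gives mu = 6. Corank 2; j^3 = s^3 is a perfect cube, so E-series; the 4-jet and mu = 6 give E_6.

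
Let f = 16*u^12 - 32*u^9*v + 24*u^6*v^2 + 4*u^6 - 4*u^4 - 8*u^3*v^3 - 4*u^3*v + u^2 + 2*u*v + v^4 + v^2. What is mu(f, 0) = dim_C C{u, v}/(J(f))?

The Hessian of f at 0 is [[2, 2], [2, 2]] with rank 1, so corank 1. A Groebner basis of the Jacobian ideal J(f) in C{u,v} is {v^3, u + v}; counting standard monomials gives mu = 3. Corank 1: A-series; mu = 3 gives A_3.

3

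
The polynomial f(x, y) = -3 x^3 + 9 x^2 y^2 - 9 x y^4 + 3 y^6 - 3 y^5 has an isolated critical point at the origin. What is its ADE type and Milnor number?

The Hessian of f at 0 is [[0, 0], [0, 0]] with rank 0, so corank 2. A Groebner basis of the Jacobian ideal J(f) in C{x,y} is {y^4, x^3, -x^2/2 + x*y^2}; counting standard monomials gives mu = 8. Corank 2; j^3 = -3*x^3 is a perfect cube, so E-series; the 5-jet and mu = 8 give E_8.

Type E8, Milnor number mu = 8.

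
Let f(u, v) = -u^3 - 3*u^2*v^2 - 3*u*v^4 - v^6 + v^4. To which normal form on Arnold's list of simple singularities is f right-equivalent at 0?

The Hessian of f at 0 is [[0, 0], [0, 0]] with rank 0, so corank 2. A Groebner basis of the Jacobian ideal J(f) in C{u,v} is {u^3, u^2*v, u^2/2 + u*v^2, v^3}; counting standard monomials gives mu = 6. Corank 2; j^3 = -u^3 is a perfect cube, so E-series; the 4-jet and mu = 6 give E_6.

E6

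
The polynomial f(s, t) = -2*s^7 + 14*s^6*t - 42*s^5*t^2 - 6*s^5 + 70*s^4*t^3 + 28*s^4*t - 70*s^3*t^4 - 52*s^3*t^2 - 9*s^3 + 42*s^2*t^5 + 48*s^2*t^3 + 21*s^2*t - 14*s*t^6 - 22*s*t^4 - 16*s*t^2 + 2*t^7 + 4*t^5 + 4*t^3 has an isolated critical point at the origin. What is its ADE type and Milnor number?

Type D_{8}, Milnor number mu = 8.

The Hessian of f at 0 has rank 0. Corank 2; j^3 = -(s - t)*(3*s - 2*t)^2 has shape L^2 M (L != M), so D-series; mu = 8 gives D_8.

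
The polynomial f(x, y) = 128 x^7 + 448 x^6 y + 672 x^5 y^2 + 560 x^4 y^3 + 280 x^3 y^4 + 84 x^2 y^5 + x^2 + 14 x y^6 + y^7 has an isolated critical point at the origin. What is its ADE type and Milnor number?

The Hessian of f at 0 has rank 1. Corank 1: A-series; mu = 6 gives A_6.

Type A_6, Milnor number mu = 6.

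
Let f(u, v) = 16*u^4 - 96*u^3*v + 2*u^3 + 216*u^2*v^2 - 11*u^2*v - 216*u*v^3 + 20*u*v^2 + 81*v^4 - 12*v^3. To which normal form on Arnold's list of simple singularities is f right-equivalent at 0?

The Hessian of f at 0 is [[0, 0], [0, 0]] with rank 0, so corank 2. A Groebner basis of the Jacobian ideal J(f) in C{u,v} is {u*v^2 - u*v/4 + v^2/2, -u*v/8 + v^3 + v^2/4, u^2 - 7*u*v/2 + 3*v^2}; counting standard monomials gives mu = 5. Corank 2; j^3 = (u - 2*v)^2*(2*u - 3*v) has shape L^2 M (L != M), so D-series; mu = 5 gives D_5.

D_5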